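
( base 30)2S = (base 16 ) 58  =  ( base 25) 3d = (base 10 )88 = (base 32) 2o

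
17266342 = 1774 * 9733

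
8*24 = 192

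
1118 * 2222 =2484196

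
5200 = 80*65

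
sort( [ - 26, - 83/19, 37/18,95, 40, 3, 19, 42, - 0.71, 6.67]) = [ - 26, - 83/19, - 0.71,  37/18, 3, 6.67,19,  40,  42,95] 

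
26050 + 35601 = 61651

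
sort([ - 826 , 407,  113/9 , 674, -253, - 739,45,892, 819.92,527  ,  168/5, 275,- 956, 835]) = [ -956,  -  826,-739, - 253,113/9, 168/5,45, 275,  407,527,674,819.92, 835, 892]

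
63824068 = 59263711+4560357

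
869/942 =869/942 = 0.92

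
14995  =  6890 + 8105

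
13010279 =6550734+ 6459545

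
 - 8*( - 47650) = 381200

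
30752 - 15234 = 15518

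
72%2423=72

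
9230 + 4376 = 13606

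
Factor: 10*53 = 2^1*5^1*53^1 = 530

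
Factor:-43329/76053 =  - 11^1*13^1*251^(-1 ) = - 143/251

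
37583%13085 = 11413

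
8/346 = 4/173= 0.02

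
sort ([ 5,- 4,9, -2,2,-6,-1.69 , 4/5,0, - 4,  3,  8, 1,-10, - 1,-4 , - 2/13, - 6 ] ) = [ - 10  ,-6, -6, - 4, - 4, -4, - 2,  -  1.69 ,-1, - 2/13 , 0,  4/5, 1,2,3, 5,8  ,  9]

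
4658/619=7 + 325/619 = 7.53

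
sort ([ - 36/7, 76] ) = [ - 36/7, 76 ]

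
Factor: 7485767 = 1217^1*6151^1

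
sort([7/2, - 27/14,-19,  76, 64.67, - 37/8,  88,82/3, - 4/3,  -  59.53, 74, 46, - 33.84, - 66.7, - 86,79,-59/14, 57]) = [ - 86,-66.7,-59.53, - 33.84, - 19,-37/8,-59/14, - 27/14, -4/3, 7/2, 82/3, 46, 57,64.67,74, 76, 79, 88]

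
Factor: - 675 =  - 3^3 * 5^2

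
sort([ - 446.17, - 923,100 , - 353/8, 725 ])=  [ - 923, - 446.17,-353/8, 100, 725] 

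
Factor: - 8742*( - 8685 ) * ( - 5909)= - 2^1*3^3*5^1*19^1*31^1*47^1*193^1*311^1 = - 448636511430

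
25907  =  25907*1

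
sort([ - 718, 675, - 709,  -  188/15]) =[  -  718, - 709, - 188/15,675 ] 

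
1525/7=217 + 6/7 = 217.86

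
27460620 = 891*30820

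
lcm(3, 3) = 3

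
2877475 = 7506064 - 4628589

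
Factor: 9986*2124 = 2^3*3^2 * 59^1  *4993^1  =  21210264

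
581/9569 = 83/1367 = 0.06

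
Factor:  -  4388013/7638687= - 3^2*29^( - 1) * 37^( - 1)*71^1 * 109^1*113^( - 1) = - 69651/121249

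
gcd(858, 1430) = 286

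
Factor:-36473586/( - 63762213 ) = 12157862/21254071 = 2^1 * 29^(- 1 ) * 367^( - 1) * 1949^1 *1997^( - 1) * 3119^1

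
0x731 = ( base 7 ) 5240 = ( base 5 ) 24331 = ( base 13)AB8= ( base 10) 1841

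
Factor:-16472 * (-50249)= 2^3  *  29^1*71^1*109^1 * 461^1 = 827701528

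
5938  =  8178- 2240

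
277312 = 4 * 69328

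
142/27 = 5 + 7/27 = 5.26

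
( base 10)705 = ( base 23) 17f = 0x2c1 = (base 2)1011000001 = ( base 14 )385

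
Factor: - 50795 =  - 5^1* 10159^1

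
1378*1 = 1378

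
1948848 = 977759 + 971089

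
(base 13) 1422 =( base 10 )2901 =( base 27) 3QC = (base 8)5525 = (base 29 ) 3d1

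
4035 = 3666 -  - 369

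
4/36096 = 1/9024 = 0.00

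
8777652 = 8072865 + 704787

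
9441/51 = 185 +2/17 = 185.12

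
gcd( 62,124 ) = 62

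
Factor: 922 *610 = 562420= 2^2*5^1 * 61^1*461^1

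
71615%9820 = 2875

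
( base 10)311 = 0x137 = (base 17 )115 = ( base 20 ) fb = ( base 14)183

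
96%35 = 26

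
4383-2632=1751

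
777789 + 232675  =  1010464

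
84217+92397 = 176614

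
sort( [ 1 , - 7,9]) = [-7, 1,9]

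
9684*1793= 17363412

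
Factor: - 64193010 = - 2^1*3^1*5^1*7^1*239^1*1279^1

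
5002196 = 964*5189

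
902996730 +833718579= 1736715309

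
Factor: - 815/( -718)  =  2^( - 1)*5^1*163^1*359^(-1 )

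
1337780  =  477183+860597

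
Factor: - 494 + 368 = - 2^1*3^2*7^1 = - 126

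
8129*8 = 65032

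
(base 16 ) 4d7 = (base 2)10011010111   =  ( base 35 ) 10e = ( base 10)1239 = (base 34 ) 12F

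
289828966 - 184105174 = 105723792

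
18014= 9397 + 8617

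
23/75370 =23/75370 = 0.00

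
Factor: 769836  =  2^2*3^1 * 64153^1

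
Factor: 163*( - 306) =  - 2^1*3^2  *  17^1*163^1  =  -49878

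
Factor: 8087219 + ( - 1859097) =2^1*271^1*11491^1= 6228122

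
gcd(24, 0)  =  24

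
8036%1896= 452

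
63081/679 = 92  +  613/679 = 92.90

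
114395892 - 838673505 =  - 724277613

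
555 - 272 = 283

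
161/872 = 161/872 = 0.18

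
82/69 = 1  +  13/69 = 1.19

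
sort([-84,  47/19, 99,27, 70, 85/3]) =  [ - 84,  47/19,27,  85/3,70,99] 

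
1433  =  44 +1389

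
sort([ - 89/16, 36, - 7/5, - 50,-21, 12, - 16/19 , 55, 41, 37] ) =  [ - 50, - 21 , - 89/16, - 7/5,  -  16/19, 12, 36, 37,41, 55]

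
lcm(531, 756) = 44604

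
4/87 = 4/87 = 0.05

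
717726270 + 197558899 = 915285169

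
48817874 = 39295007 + 9522867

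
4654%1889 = 876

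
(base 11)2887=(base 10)3725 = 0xE8D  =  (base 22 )7f7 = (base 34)37J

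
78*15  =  1170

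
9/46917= 1/5213= 0.00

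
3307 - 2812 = 495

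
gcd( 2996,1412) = 4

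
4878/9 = 542 = 542.00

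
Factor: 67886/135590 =5^(-1 )*149^( - 1 )*373^1=373/745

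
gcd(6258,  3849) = 3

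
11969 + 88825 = 100794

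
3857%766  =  27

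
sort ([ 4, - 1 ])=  [ - 1,4 ]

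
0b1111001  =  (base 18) 6d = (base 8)171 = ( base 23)56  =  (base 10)121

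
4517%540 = 197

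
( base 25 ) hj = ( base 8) 674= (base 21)103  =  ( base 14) 23A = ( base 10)444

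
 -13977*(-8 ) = 111816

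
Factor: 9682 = 2^1*47^1*103^1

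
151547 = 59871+91676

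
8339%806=279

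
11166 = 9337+1829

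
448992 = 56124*8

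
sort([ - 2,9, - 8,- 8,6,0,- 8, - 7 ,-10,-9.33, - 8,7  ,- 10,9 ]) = [ - 10, - 10,-9.33, - 8,-8, - 8, - 8, - 7  , - 2,0,6,7, 9,9]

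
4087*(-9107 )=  -37220309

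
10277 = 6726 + 3551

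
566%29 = 15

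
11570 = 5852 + 5718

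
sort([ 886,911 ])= [ 886,911] 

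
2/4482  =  1/2241 = 0.00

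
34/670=17/335  =  0.05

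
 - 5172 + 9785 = 4613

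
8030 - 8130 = -100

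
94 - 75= 19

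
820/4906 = 410/2453=0.17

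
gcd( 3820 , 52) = 4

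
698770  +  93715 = 792485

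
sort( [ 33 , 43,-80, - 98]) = [ - 98,- 80, 33, 43]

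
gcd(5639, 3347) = 1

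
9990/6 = 1665 = 1665.00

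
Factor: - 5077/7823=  - 5077^1 * 7823^( - 1)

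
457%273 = 184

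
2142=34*63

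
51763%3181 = 867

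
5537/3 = 1845  +  2/3  =  1845.67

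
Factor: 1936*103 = 2^4*11^2*103^1 = 199408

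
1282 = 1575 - 293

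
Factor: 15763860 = 2^2  *3^2 *5^1*7^1 * 12511^1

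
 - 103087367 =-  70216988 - 32870379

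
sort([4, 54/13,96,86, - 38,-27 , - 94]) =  [ - 94, - 38, - 27, 4, 54/13,86, 96]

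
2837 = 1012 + 1825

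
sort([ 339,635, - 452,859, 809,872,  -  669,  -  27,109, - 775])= [ - 775, - 669, - 452, - 27,109,339,635  ,  809,859,872]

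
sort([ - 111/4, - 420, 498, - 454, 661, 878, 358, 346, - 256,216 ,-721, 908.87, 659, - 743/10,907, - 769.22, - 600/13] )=[ - 769.22,  -  721, - 454, - 420, - 256, - 743/10, - 600/13 ,- 111/4,  216,346, 358, 498,659, 661, 878,907,908.87] 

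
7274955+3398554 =10673509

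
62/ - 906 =-1 + 422/453 = - 0.07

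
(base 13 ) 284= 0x1BE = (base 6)2022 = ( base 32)DU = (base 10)446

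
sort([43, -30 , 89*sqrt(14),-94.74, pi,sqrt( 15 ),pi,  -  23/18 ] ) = [ - 94.74, - 30,-23/18,pi, pi, sqrt(15),43,89*sqrt(14) ] 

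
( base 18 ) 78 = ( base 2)10000110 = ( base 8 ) 206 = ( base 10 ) 134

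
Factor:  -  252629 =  - 13^1*19433^1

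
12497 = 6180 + 6317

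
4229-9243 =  -5014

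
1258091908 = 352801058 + 905290850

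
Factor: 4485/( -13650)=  - 2^(-1)*5^(-1)*7^( - 1) * 23^1 =- 23/70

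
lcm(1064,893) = 50008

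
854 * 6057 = 5172678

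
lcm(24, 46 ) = 552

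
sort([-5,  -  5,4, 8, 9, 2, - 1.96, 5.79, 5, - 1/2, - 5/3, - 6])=[ - 6,  -  5, - 5, - 1.96,  -  5/3,-1/2, 2, 4, 5, 5.79, 8 , 9]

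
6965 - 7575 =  - 610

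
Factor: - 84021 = -3^1*7^1*4001^1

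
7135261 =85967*83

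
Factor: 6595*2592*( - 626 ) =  - 10700994240 = - 2^6*3^4*5^1*313^1*1319^1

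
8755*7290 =63823950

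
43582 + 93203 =136785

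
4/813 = 4/813 = 0.00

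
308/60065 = 308/60065 = 0.01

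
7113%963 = 372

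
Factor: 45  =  3^2* 5^1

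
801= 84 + 717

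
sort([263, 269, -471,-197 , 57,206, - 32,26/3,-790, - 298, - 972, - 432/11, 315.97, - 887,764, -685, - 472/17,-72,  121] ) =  [ - 972,  -  887,  -  790,-685, - 471,-298,  -  197, - 72, - 432/11, - 32,- 472/17,26/3, 57,121,206, 263,  269, 315.97,764 ]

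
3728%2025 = 1703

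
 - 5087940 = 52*(-97845 ) 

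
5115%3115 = 2000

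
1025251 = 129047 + 896204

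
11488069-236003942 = -224515873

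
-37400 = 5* (-7480) 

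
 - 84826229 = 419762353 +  - 504588582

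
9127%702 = 1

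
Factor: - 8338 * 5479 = - 2^1*11^1*379^1*5479^1 = - 45683902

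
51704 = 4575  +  47129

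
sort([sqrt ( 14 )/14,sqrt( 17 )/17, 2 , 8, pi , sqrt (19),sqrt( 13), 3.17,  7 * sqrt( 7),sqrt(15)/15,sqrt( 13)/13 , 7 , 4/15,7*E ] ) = [sqrt( 17)/17, sqrt(15 )/15,  4/15,sqrt( 14) /14, sqrt( 13 )/13, 2,pi,3.17, sqrt( 13 ),  sqrt( 19 ) , 7,8, 7*sqrt(7), 7*E ]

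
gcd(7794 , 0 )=7794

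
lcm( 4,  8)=8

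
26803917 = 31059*863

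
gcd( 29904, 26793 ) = 3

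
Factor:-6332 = -2^2 * 1583^1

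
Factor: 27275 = 5^2*1091^1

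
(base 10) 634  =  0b1001111010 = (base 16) 27A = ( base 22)16I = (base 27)ND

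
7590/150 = 50 + 3/5 = 50.60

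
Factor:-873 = - 3^2*97^1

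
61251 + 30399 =91650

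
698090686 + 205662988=903753674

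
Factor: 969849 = 3^2 * 107761^1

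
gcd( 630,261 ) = 9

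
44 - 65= - 21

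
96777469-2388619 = 94388850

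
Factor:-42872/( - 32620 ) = 46/35 = 2^1* 5^(-1 )*7^( - 1 )*23^1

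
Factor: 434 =2^1*7^1*31^1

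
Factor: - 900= - 2^2*3^2 * 5^2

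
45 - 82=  - 37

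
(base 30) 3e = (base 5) 404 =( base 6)252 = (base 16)68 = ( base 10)104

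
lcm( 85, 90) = 1530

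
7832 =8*979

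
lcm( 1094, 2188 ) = 2188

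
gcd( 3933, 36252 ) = 171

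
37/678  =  37/678 = 0.05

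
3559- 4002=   -  443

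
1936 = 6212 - 4276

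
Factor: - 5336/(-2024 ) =29/11 = 11^( - 1 ) * 29^1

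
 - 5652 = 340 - 5992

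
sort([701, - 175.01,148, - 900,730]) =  [-900, - 175.01,148, 701,730]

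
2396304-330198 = 2066106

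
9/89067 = 3/29689 = 0.00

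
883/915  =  883/915 = 0.97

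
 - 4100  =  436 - 4536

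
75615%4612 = 1823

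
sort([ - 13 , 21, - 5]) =[-13, - 5 , 21 ]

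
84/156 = 7/13 =0.54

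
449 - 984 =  - 535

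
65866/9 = 65866/9 = 7318.44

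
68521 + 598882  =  667403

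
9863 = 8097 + 1766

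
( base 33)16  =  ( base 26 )1D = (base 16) 27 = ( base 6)103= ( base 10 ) 39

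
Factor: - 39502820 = -2^2 * 5^1*7^2*173^1*233^1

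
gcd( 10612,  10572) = 4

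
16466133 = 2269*7257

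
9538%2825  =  1063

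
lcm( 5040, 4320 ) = 30240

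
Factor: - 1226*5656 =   -  2^4 * 7^1 * 101^1*613^1  =  -  6934256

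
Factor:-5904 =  - 2^4 * 3^2*41^1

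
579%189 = 12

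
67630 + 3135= 70765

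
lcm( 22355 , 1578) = 134130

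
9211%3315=2581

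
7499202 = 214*35043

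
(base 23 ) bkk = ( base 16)189B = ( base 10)6299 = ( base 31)6H6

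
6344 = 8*793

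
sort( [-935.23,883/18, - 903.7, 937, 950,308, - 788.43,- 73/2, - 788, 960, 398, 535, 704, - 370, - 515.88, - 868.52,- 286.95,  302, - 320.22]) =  [ - 935.23 , - 903.7, - 868.52, - 788.43, - 788,- 515.88, - 370 ,  -  320.22, - 286.95, - 73/2, 883/18, 302,308, 398,535,704,937, 950, 960]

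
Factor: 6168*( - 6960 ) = - 42929280 = - 2^7*3^2*5^1*29^1*257^1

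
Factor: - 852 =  - 2^2* 3^1* 71^1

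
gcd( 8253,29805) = 3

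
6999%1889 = 1332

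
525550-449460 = 76090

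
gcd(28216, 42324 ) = 14108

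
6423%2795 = 833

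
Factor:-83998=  - 2^1*41999^1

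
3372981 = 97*34773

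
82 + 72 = 154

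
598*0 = 0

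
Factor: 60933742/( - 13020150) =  - 30466871/6510075 = - 3^( - 1 ) * 5^( - 2 )*11^(-1)*13^( - 1 )* 607^(-1)*30466871^1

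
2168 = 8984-6816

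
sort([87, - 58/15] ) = [ - 58/15,87]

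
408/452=102/113  =  0.90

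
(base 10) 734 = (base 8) 1336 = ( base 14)3A6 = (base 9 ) 1005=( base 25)149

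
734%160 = 94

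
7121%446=431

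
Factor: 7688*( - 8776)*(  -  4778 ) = 2^7*31^2*1097^1*2389^1 = 322371124864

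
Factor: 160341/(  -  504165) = -97/305 = - 5^( - 1)*61^( - 1)*97^1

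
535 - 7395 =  - 6860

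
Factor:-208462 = -2^1*104231^1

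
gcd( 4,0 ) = 4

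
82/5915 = 82/5915 = 0.01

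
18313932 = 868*21099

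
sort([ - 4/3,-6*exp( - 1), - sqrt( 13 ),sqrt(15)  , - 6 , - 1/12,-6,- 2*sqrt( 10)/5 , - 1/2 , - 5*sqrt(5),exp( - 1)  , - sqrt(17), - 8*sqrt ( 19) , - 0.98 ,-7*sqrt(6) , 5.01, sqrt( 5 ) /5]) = [-8*sqrt( 19 ), - 7*sqrt( 6),  -  5*sqrt( 5 ), - 6, - 6, -sqrt( 17), - sqrt( 13 ), - 6*exp(-1 ) , - 4/3, - 2  *  sqrt(10 )/5 , - 0.98, - 1/2,-1/12,exp (-1)  ,  sqrt(5)/5, sqrt( 15), 5.01]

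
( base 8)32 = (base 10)26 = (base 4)122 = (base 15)1b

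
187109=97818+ 89291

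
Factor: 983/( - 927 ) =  - 3^( - 2)*103^ ( - 1)*983^1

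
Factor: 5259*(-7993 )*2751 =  -3^2*7^1*131^1 * 1753^1*7993^1 = -115638799437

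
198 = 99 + 99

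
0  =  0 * ( - 408)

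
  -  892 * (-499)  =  445108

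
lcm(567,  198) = 12474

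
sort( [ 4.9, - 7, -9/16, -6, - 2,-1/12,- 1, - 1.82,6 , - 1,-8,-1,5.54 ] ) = [ - 8, -7, - 6, - 2, - 1.82, - 1,- 1,- 1, - 9/16, - 1/12,4.9, 5.54, 6]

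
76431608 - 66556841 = 9874767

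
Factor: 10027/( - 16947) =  - 3^(- 2)*7^( - 1)*37^1 *269^ ( - 1) * 271^1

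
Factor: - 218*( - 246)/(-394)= - 26814/197 = - 2^1*3^1* 41^1*109^1*197^( - 1)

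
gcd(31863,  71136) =741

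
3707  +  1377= 5084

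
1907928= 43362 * 44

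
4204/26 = 161 + 9/13 = 161.69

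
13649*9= 122841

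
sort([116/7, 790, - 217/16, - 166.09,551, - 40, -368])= [-368,-166.09, - 40,- 217/16,116/7, 551,790 ]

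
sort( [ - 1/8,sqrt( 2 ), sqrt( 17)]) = [ - 1/8, sqrt( 2 ),sqrt (17 ) ]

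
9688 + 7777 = 17465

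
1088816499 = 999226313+89590186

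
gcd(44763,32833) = 1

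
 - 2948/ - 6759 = 2948/6759 = 0.44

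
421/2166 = 421/2166 = 0.19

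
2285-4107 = -1822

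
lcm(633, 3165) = 3165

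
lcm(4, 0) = 0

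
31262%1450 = 812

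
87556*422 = 36948632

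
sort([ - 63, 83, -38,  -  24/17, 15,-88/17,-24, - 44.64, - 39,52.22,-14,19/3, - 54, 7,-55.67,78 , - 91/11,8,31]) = [ - 63,  -  55.67,-54, - 44.64, - 39,-38,-24,-14,-91/11, - 88/17,-24/17,19/3, 7,  8,15,31,52.22, 78,83]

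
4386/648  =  6 + 83/108 =6.77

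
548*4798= 2629304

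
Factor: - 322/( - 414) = 3^ ( - 2) * 7^1=7/9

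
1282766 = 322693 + 960073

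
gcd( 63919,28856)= 1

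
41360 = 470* 88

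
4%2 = 0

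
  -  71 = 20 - 91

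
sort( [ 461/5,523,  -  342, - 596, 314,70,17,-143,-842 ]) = [ - 842,-596, - 342,-143,17,70,461/5 , 314, 523 ] 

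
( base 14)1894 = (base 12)26a2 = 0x115A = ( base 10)4442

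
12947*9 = 116523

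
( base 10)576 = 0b1001000000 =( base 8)1100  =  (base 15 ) 286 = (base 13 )354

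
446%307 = 139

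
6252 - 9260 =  - 3008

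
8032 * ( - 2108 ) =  - 16931456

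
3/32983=3/32983 = 0.00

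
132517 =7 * 18931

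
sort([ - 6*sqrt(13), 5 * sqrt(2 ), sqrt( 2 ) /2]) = [ - 6 *sqrt( 13), sqrt(2)/2, 5*sqrt( 2)]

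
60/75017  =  60/75017 = 0.00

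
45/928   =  45/928 = 0.05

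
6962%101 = 94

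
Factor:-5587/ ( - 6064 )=2^( - 4)*37^1*151^1 *379^(-1)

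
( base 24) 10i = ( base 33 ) i0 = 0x252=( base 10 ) 594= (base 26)MM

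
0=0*132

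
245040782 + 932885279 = 1177926061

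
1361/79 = 17 + 18/79=17.23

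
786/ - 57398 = -1 + 28306/28699 = - 0.01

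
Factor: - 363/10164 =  - 2^( - 2)*7^( - 1 )  =  -1/28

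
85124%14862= 10814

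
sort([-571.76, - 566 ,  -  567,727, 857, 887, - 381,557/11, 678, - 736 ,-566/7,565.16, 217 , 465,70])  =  [- 736 , -571.76 ,-567,-566,-381, - 566/7,557/11, 70 , 217, 465, 565.16,678, 727,857,887]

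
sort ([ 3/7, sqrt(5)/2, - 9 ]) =[ - 9 , 3/7, sqrt( 5)/2] 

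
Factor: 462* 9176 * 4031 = 2^4*3^1*7^1*11^1*29^1*31^1*37^1*139^1 = 17088666672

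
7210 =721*10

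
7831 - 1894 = 5937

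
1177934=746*1579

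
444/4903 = 444/4903 = 0.09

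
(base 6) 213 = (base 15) 56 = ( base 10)81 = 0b1010001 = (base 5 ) 311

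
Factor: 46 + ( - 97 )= - 3^1*17^1 = -51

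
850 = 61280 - 60430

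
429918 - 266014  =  163904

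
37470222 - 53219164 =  - 15748942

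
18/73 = 18/73 = 0.25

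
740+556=1296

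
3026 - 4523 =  -1497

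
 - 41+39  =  -2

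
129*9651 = 1244979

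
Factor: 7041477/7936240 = 2^( - 4 )*3^1*5^( - 1 )*13^( - 2) * 587^( - 1)*677^1*3467^1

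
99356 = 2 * 49678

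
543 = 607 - 64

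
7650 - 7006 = 644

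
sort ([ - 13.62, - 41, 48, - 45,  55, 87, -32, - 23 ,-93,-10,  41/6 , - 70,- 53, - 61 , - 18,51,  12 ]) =[  -  93, - 70, - 61, - 53, - 45, - 41, - 32, - 23 , - 18, - 13.62, - 10 , 41/6,12, 48,51, 55,87]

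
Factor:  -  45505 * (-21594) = 2^1*3^1*  5^1  *  19^1* 59^1*61^1*479^1 = 982634970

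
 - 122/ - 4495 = 122/4495 =0.03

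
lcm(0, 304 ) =0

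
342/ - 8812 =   -  171/4406 = - 0.04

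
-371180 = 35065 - 406245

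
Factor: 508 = 2^2*127^1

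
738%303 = 132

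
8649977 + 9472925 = 18122902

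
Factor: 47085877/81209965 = 5^(  -  1)*151^1*1439^( - 1)*11287^( - 1)*311827^1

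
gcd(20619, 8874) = 261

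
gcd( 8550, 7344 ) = 18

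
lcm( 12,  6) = 12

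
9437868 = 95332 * 99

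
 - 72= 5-77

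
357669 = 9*39741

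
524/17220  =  131/4305 = 0.03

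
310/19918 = 155/9959 = 0.02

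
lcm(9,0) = 0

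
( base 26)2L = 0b1001001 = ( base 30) 2D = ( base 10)73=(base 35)23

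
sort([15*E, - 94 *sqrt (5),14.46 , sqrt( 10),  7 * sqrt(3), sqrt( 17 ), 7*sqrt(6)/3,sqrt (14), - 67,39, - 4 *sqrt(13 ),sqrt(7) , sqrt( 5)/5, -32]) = [-94*sqrt(5 ), - 67, - 32, - 4*sqrt ( 13), sqrt( 5)/5,sqrt(7 ),sqrt(10),sqrt(14 ),  sqrt(17), 7*sqrt(6 )/3, 7*sqrt(3), 14.46, 39, 15*E]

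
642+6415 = 7057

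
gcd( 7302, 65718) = 7302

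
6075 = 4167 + 1908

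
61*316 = 19276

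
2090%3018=2090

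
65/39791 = 65/39791 =0.00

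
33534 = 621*54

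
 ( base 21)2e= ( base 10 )56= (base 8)70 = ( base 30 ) 1q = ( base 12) 48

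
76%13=11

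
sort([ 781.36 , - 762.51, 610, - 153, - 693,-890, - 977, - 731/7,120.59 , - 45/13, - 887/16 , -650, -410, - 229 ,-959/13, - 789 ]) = [-977, - 890, - 789, -762.51,- 693,- 650 , - 410,  -  229, - 153, - 731/7, - 959/13, - 887/16, - 45/13, 120.59, 610, 781.36]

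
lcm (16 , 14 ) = 112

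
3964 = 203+3761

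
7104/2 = 3552  =  3552.00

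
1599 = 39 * 41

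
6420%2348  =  1724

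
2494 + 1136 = 3630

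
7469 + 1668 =9137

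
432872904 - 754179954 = -321307050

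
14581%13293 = 1288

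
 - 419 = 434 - 853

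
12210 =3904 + 8306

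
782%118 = 74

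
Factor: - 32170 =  - 2^1*5^1*3217^1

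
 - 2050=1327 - 3377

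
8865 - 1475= 7390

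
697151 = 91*7661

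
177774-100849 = 76925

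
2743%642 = 175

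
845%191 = 81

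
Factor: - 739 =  - 739^1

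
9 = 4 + 5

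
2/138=1/69 = 0.01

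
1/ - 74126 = - 1/74126 = -0.00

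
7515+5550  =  13065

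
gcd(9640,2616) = 8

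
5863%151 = 125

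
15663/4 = 15663/4 = 3915.75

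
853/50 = 853/50 = 17.06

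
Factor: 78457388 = 2^2*733^1*26759^1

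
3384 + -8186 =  - 4802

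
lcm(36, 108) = 108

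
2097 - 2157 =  - 60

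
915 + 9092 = 10007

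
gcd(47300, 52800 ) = 1100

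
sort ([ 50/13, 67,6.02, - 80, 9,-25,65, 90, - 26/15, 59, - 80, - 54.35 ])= [ - 80, - 80, - 54.35, - 25,-26/15, 50/13,6.02,9, 59,  65,67,90 ]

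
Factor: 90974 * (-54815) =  - 4986739810 = - 2^1 * 5^1*13^1*19^1*577^1*3499^1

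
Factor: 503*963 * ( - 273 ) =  - 132238197  =  -  3^3*7^1*13^1*107^1*503^1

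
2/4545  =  2/4545 = 0.00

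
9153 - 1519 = 7634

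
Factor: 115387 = 19^1*6073^1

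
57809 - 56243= 1566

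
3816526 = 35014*109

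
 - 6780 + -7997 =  - 14777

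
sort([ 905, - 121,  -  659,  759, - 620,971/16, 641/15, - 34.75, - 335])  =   [ - 659,-620,-335, - 121, - 34.75, 641/15, 971/16, 759,905 ] 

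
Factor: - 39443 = -39443^1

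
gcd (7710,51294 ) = 6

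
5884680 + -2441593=3443087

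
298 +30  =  328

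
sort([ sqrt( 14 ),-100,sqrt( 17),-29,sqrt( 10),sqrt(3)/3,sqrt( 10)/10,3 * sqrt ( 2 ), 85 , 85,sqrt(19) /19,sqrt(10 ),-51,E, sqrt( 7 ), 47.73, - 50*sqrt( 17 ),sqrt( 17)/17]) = [ - 50*sqrt( 17),  -  100, - 51, - 29,sqrt(19) /19,sqrt ( 17)/17,sqrt( 10 ) /10,sqrt( 3)/3, sqrt ( 7 ),E,sqrt( 10 ),sqrt(10),sqrt( 14 ), sqrt( 17 ),  3 * sqrt( 2), 47.73,85, 85] 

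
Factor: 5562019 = 41^1*293^1*463^1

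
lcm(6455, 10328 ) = 51640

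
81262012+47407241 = 128669253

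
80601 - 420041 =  - 339440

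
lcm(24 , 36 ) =72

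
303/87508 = 303/87508  =  0.00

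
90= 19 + 71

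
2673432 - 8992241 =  - 6318809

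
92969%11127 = 3953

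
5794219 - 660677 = 5133542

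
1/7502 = 1/7502 = 0.00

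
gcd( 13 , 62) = 1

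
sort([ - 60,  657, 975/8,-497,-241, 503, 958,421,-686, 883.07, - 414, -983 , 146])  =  [  -  983,  -  686 ,-497,-414, -241, - 60, 975/8 , 146,421,503,  657, 883.07,958 ]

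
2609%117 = 35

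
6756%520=516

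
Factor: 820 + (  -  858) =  - 2^1 * 19^1  =  - 38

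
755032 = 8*94379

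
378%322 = 56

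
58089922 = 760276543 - 702186621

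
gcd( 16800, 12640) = 160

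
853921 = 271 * 3151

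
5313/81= 65 + 16/27 = 65.59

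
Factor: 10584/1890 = 28/5= 2^2*5^(-1 )*7^1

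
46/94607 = 46/94607 = 0.00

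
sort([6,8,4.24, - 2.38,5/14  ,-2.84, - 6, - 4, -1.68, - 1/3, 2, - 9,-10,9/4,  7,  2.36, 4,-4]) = [ - 10, - 9, - 6, - 4, - 4 , - 2.84, - 2.38, -1.68, - 1/3,  5/14, 2,9/4,2.36, 4,  4.24,  6, 7,  8]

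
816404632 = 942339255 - 125934623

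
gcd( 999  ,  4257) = 9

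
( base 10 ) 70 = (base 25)2K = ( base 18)3g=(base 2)1000110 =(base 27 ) 2G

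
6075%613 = 558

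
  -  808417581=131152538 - 939570119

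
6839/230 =6839/230 = 29.73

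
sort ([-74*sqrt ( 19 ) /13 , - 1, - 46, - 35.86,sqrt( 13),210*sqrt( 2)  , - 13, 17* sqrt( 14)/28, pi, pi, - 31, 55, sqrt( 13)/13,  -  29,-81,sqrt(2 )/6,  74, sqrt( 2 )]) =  [ - 81, - 46, - 35.86,-31 ,-29,-74*sqrt( 19 )/13, - 13, -1, sqrt( 2 )/6, sqrt( 13)/13,sqrt( 2), 17*sqrt( 14)/28,pi, pi , sqrt( 13),55, 74,210 * sqrt( 2)]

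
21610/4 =5402 + 1/2 = 5402.50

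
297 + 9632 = 9929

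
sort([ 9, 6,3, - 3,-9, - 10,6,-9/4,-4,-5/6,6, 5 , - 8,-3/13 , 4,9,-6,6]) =[ - 10,  -  9,-8, - 6, - 4,-3 ,  -  9/4, - 5/6,-3/13, 3,4,  5 , 6,6, 6, 6, 9,9]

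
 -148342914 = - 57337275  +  -91005639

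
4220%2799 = 1421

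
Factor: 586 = 2^1*293^1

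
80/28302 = 40/14151 = 0.00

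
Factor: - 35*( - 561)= 19635 = 3^1 * 5^1*7^1*11^1*17^1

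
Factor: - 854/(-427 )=2^1   =  2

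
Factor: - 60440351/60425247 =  -3^( - 1 )*37^1*53^ ( - 1 )*83^1*419^( - 1)*907^ (-1 ) * 19681^1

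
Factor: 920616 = 2^3*3^1*89^1 * 431^1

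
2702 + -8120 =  - 5418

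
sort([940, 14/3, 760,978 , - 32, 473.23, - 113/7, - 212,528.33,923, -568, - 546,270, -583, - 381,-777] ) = [-777, - 583,  -  568 ,- 546 , - 381, - 212, - 32, - 113/7, 14/3 , 270,  473.23,528.33, 760, 923,940,  978] 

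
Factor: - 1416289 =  - 7^1*202327^1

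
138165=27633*5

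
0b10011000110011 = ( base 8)23063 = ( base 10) 9779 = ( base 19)181d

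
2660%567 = 392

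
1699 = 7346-5647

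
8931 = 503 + 8428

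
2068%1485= 583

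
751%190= 181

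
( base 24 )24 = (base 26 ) 20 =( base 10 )52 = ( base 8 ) 64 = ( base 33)1j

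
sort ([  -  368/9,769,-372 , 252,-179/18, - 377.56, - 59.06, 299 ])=[ - 377.56,- 372, - 59.06,-368/9,-179/18, 252, 299,  769] 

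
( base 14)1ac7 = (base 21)B17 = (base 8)11417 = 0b1001100001111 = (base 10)4879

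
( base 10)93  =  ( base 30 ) 33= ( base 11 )85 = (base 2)1011101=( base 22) 45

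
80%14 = 10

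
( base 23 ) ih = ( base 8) 657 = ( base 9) 528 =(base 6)1555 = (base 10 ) 431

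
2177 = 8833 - 6656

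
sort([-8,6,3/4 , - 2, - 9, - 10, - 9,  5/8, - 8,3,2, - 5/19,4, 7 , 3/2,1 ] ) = [ - 10, -9, - 9, - 8, - 8, - 2, - 5/19,5/8,3/4,1,3/2,2, 3,4, 6,7]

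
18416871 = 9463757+8953114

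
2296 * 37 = 84952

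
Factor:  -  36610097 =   -  401^1*91297^1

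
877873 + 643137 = 1521010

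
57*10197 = 581229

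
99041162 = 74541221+24499941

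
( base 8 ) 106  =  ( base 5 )240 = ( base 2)1000110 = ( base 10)70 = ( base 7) 130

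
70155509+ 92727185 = 162882694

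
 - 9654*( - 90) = 868860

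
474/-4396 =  - 237/2198 = - 0.11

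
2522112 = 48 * 52544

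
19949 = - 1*( - 19949) 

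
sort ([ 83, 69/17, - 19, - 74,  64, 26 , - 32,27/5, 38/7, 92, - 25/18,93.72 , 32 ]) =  [-74, - 32, - 19, - 25/18,  69/17,27/5,38/7,  26, 32,  64, 83, 92,93.72]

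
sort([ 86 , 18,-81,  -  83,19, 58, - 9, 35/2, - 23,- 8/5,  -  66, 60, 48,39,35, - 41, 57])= [ - 83, - 81, - 66, - 41, - 23 , - 9, - 8/5,35/2, 18, 19, 35,39, 48, 57, 58,60, 86]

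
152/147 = 152/147 = 1.03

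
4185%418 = 5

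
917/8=917/8 =114.62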